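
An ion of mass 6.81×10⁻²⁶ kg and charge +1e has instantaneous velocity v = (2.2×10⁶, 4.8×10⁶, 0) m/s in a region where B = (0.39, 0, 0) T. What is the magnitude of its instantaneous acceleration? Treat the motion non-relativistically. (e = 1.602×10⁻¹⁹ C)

v×B = (0, 0, -1.87×10⁶) N/C.
F = q v×B = (1.602×10⁻¹⁹ C)·(0, 0, -1.87×10⁶) = (0, 0, -3.00×10⁻¹³) N.
|a| = |F|/m = 2.999×10⁻¹³/6.81×10⁻²⁶ ≈ 4.40×10¹² m/s².

|a| ≈ 4.40×10¹² m/s²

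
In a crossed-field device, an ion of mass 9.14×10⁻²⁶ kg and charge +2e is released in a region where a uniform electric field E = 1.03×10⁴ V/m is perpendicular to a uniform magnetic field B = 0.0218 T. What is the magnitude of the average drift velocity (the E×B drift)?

The E×B drift speed is v_d = E/B.
v_d = 1.03×10⁴/0.0218 = 4.72×10⁵ m/s.

v_d ≈ 4.72×10⁵ m/s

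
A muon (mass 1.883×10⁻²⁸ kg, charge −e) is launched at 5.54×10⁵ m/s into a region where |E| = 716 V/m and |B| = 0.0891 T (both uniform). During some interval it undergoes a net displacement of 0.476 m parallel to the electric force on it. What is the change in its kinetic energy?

ΔKE ≈ 5.46×10⁻¹⁷ J

The magnetic force is always ⟂ v and does no work; only the electric force changes KE.
ΔKE = F_E · d = |q|E d = (1.602×10⁻¹⁹)(716)(0.476) ≈ 5.46×10⁻¹⁷ J.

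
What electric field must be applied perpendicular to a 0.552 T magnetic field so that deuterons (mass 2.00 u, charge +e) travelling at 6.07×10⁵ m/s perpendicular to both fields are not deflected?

For straight-line motion qE = qvB, so E = vB.
E = 6.07×10⁵ × 0.552 = 3.35×10⁵ V/m.

E = 3.35×10⁵ V/m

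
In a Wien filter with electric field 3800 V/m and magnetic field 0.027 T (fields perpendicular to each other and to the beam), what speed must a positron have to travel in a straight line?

v = 1.4×10⁵ m/s

Zero net Lorentz force requires |qE| = |q v×B|, i.e. E = vB.
v = E/B = 3800/0.027 = 1.4×10⁵ m/s.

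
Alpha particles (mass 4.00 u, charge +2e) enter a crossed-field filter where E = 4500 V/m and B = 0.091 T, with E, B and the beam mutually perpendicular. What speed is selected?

For undeflected motion the electric and magnetic forces balance: qE = qvB.
v = E/B = 4500/0.091 = 4.9×10⁴ m/s.
The result is independent of the particle's charge and mass.

v = 4.9×10⁴ m/s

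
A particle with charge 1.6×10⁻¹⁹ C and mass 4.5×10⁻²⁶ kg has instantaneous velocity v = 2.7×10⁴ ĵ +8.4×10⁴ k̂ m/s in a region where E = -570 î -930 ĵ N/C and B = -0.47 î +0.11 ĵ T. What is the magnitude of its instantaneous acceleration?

v×B = (-9240, -3.95×10⁴, 1.27×10⁴) N/C.
E + v×B = (-9810, -4.04×10⁴, 1.27×10⁴) N/C.
F = q(E + v×B) = (1.6×10⁻¹⁹ C)·(-9810, -4.04×10⁴, 1.27×10⁴) = (-1.57×10⁻¹⁵, -6.47×10⁻¹⁵, 2.03×10⁻¹⁵) N.
|a| = |F|/m = 6.956×10⁻¹⁵/4.5×10⁻²⁶ ≈ 1.55×10¹¹ m/s².

|a| ≈ 1.55×10¹¹ m/s²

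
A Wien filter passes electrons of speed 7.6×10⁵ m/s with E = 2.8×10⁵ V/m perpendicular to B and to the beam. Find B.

Balance of forces in the selector: qE = qvB ⇒ B = E/v.
B = 2.8×10⁵/7.6×10⁵ = 0.37 T.

B = 0.37 T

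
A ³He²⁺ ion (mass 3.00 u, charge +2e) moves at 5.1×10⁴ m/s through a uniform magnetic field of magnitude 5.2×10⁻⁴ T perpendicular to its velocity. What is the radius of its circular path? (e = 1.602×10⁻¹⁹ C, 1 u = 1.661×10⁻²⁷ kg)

r ≈ 1.5 m

The magnetic force provides the centripetal force: |q|vB = mv²/r.
r = mv/(|q|B) = (4.983×10⁻²⁷)(5.1×10⁴)/((3.204×10⁻¹⁹)(5.2×10⁻⁴)) ≈ 1.5 m.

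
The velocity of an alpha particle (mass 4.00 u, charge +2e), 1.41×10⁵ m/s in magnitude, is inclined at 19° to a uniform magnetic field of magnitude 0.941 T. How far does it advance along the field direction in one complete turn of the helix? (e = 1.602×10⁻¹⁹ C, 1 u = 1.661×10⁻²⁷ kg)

v∥ = v cosθ = 1.41×10⁵·cos19° ≈ 1.333×10⁵ m/s.
T = 2πm/(|q|B) = 2π(6.644×10⁻²⁷)/((3.204×10⁻¹⁹)(0.941)) ≈ 1.385×10⁻⁷ s.
pitch = v∥ T = (1.333×10⁵)(1.385×10⁻⁷) ≈ 0.0185 m.

p ≈ 0.0185 m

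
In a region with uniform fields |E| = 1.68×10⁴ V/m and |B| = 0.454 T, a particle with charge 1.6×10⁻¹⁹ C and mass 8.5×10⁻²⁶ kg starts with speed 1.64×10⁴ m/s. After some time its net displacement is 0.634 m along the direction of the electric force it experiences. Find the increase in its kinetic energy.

The magnetic force is always ⟂ v and does no work; only the electric force changes KE.
ΔKE = F_E · d = |q|E d = (1.6×10⁻¹⁹)(1.68×10⁴)(0.634) ≈ 1.70×10⁻¹⁵ J.

ΔKE ≈ 1.70×10⁻¹⁵ J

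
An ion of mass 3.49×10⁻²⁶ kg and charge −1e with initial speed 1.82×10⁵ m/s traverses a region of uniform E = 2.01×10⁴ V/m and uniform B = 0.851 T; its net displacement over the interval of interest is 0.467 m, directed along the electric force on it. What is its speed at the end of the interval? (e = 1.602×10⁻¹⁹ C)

v_f ≈ 3.45×10⁵ m/s

B does no work; ΔKE = |q|E d.
½mv_f² = ½mv₀² + |q|Ed = ½(3.49×10⁻²⁶)(1.82×10⁵)² + (1.602×10⁻¹⁹)(2.01×10⁴)(0.467) ≈ 5.780×10⁻¹⁶ J + 1.504×10⁻¹⁵ J ≈ 2.082×10⁻¹⁵ J.
v_f = √(2·2.082×10⁻¹⁵/3.49×10⁻²⁶) ≈ 3.45×10⁵ m/s.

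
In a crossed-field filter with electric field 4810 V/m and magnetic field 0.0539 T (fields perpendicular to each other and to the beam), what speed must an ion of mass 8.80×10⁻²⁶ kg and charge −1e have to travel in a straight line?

Zero net Lorentz force requires |qE| = |q v×B|, i.e. E = vB.
v = E/B = 4810/0.0539 = 8.92×10⁴ m/s.

v = 8.92×10⁴ m/s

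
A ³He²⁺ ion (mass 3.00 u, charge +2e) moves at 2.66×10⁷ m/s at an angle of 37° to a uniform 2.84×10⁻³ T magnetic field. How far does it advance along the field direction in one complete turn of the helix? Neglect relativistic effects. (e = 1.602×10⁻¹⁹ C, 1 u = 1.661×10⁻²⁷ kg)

v∥ = v cosθ = 2.66×10⁷·cos37° ≈ 2.124×10⁷ m/s.
T = 2πm/(|q|B) = 2π(4.983×10⁻²⁷)/((3.204×10⁻¹⁹)(2.84×10⁻³)) ≈ 3.441×10⁻⁵ s.
pitch = v∥ T = (2.124×10⁷)(3.441×10⁻⁵) ≈ 731 m.

p ≈ 731 m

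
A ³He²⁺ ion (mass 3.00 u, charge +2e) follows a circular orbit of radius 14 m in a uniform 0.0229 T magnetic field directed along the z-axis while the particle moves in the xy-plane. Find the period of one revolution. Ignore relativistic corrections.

T ≈ 4.27×10⁻⁶ s

The cyclotron period depends only on m, q, B: T = 2πm/(|q|B).
T = 2π(4.983×10⁻²⁷)/((3.204×10⁻¹⁹)(0.0229)) ≈ 4.27×10⁻⁶ s.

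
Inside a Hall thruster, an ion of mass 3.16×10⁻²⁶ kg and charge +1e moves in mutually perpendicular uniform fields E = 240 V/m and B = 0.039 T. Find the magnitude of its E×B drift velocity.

The E×B drift speed is v_d = E/B.
v_d = 240/0.039 = 6200 m/s.

v_d ≈ 6200 m/s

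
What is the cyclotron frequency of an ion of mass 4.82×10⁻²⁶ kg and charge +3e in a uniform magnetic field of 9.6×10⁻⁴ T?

f = |q|B/(2πm).
f = (4.806×10⁻¹⁹)(9.6×10⁻⁴)/(2π·4.82×10⁻²⁶) ≈ 1500 Hz.

f ≈ 1500 Hz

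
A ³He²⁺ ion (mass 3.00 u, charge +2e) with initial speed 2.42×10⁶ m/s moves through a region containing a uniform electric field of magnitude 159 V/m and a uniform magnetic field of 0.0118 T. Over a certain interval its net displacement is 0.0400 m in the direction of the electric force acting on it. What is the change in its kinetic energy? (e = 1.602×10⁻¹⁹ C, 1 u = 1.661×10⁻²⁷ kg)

ΔKE ≈ 2.04×10⁻¹⁸ J

The magnetic force is always ⟂ v and does no work; only the electric force changes KE.
ΔKE = F_E · d = |q|E d = (3.204×10⁻¹⁹)(159)(0.0400) ≈ 2.04×10⁻¹⁸ J.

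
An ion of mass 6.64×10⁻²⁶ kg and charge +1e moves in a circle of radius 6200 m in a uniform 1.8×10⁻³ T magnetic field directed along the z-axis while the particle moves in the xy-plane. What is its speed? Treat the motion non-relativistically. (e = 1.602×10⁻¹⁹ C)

v ≈ 2.7×10⁷ m/s

From |q|vB = mv²/r, v = |q|Br/m.
v = (1.602×10⁻¹⁹)(1.8×10⁻³)(6200)/6.64×10⁻²⁶ ≈ 2.7×10⁷ m/s.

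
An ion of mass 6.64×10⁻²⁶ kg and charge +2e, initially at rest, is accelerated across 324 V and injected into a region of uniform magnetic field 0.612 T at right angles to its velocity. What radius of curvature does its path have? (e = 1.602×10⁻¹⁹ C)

r ≈ 0.0189 m

Acceleration: |q|V = ½mv² ⇒ v = √(2|q|V/m) = √(2·3.204×10⁻¹⁹·324/6.64×10⁻²⁶) ≈ 5.592×10⁴ m/s.
In the field: r = mv/(|q|B) = (6.64×10⁻²⁶)(5.592×10⁴)/((3.204×10⁻¹⁹)(0.612)) ≈ 0.0189 m.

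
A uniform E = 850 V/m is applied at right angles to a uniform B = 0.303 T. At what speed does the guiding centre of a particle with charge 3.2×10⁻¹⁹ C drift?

The steady drift has the magnetic force balancing the electric force, so v_d = E/B.
v_d = 850/0.303 = 2810 m/s.

v_d ≈ 2810 m/s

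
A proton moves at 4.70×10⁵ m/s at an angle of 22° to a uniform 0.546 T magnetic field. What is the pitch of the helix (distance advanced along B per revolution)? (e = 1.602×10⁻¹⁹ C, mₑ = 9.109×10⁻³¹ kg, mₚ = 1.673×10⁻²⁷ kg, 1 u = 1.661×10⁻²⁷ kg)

v∥ = v cosθ = 4.70×10⁵·cos22° ≈ 4.358×10⁵ m/s.
T = 2πm/(|q|B) = 2π(1.673×10⁻²⁷)/((1.602×10⁻¹⁹)(0.546)) ≈ 1.202×10⁻⁷ s.
pitch = v∥ T = (4.358×10⁵)(1.202×10⁻⁷) ≈ 0.0524 m.

p ≈ 0.0524 m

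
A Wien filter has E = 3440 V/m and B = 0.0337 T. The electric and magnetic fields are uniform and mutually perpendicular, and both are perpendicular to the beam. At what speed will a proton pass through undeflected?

Zero net Lorentz force requires |qE| = |q v×B|, i.e. E = vB.
v = E/B = 3440/0.0337 = 1.02×10⁵ m/s.

v = 1.02×10⁵ m/s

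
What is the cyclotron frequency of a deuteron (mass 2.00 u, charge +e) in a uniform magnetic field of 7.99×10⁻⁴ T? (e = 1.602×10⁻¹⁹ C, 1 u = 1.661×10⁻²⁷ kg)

f = |q|B/(2πm).
f = (1.602×10⁻¹⁹)(7.99×10⁻⁴)/(2π·3.322×10⁻²⁷) ≈ 6130 Hz.

f ≈ 6130 Hz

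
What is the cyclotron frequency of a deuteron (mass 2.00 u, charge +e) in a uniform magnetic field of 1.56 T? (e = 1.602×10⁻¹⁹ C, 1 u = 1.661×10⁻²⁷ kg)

f = |q|B/(2πm).
f = (1.602×10⁻¹⁹)(1.56)/(2π·3.322×10⁻²⁷) ≈ 1.20×10⁷ Hz.

f ≈ 1.20×10⁷ Hz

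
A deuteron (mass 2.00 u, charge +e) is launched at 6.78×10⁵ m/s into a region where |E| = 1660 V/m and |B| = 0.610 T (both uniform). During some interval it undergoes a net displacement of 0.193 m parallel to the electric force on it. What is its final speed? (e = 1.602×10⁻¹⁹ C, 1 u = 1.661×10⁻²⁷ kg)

B does no work; ΔKE = |q|E d.
½mv_f² = ½mv₀² + |q|Ed = ½(3.322×10⁻²⁷)(6.78×10⁵)² + (1.602×10⁻¹⁹)(1660)(0.193) ≈ 7.635×10⁻¹⁶ J + 5.132×10⁻¹⁷ J ≈ 8.149×10⁻¹⁶ J.
v_f = √(2·8.149×10⁻¹⁶/3.322×10⁻²⁷) ≈ 7.00×10⁵ m/s.

v_f ≈ 7.00×10⁵ m/s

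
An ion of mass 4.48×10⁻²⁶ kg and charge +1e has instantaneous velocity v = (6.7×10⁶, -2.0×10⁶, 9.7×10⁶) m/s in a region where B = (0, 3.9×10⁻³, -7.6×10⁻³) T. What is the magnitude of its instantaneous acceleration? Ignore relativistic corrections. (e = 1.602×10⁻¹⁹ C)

|a| ≈ 2.20×10¹¹ m/s²

v×B = (-2.26×10⁴, 5.09×10⁴, 2.61×10⁴) N/C.
F = q v×B = (1.602×10⁻¹⁹ C)·(-2.26×10⁴, 5.09×10⁴, 2.61×10⁴) = (-3.63×10⁻¹⁵, 8.16×10⁻¹⁵, 4.19×10⁻¹⁵) N.
|a| = |F|/m = 9.859×10⁻¹⁵/4.48×10⁻²⁶ ≈ 2.20×10¹¹ m/s².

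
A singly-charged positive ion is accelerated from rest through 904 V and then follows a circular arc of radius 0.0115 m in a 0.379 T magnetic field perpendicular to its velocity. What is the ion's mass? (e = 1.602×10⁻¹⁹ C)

Combine |q|V = ½mv² and r = mv/(|q|B): eliminate v to get m = qB²r²/(2V).
m = (1.602×10⁻¹⁹)(0.379)²(0.0115)²/(2·904) ≈ 1.68×10⁻²⁷ kg.

m ≈ 1.68×10⁻²⁷ kg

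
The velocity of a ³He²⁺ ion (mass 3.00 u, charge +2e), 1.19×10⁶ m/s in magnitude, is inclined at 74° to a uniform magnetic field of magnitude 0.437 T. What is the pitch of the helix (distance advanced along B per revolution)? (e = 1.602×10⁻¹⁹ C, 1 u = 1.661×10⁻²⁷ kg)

p ≈ 0.0733 m

v∥ = v cosθ = 1.19×10⁶·cos74° ≈ 3.280×10⁵ m/s.
T = 2πm/(|q|B) = 2π(4.983×10⁻²⁷)/((3.204×10⁻¹⁹)(0.437)) ≈ 2.236×10⁻⁷ s.
pitch = v∥ T = (3.280×10⁵)(2.236×10⁻⁷) ≈ 0.0733 m.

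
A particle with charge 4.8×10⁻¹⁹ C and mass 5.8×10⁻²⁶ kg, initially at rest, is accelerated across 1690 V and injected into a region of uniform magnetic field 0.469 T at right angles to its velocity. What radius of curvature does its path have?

r ≈ 0.0431 m

Acceleration: |q|V = ½mv² ⇒ v = √(2|q|V/m) = √(2·4.8×10⁻¹⁹·1690/5.8×10⁻²⁶) ≈ 1.672×10⁵ m/s.
In the field: r = mv/(|q|B) = (5.8×10⁻²⁶)(1.672×10⁵)/((4.8×10⁻¹⁹)(0.469)) ≈ 0.0431 m.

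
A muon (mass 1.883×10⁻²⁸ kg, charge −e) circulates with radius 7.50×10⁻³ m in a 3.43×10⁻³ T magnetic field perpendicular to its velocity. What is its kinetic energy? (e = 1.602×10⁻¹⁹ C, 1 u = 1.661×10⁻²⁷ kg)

v = |q|Br/m, then KE = ½mv² = (qBr)²/(2m).
v = (1.602×10⁻¹⁹)(3.43×10⁻³)(7.50×10⁻³)/1.883×10⁻²⁸ ≈ 2.189×10⁴ m/s.
KE = ½(1.883×10⁻²⁸)(2.189×10⁴)² ≈ 4.51×10⁻²⁰ J.

KE ≈ 4.51×10⁻²⁰ J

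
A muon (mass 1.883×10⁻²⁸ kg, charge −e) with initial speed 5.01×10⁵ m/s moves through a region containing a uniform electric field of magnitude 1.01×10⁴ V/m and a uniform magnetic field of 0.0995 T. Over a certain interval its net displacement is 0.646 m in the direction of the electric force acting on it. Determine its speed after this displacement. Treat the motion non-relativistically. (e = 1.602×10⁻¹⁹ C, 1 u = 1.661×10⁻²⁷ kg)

v_f ≈ 3.37×10⁶ m/s

B does no work; ΔKE = |q|E d.
½mv_f² = ½mv₀² + |q|Ed = ½(1.883×10⁻²⁸)(5.01×10⁵)² + (1.602×10⁻¹⁹)(1.01×10⁴)(0.646) ≈ 2.363×10⁻¹⁷ J + 1.045×10⁻¹⁵ J ≈ 1.069×10⁻¹⁵ J.
v_f = √(2·1.069×10⁻¹⁵/1.883×10⁻²⁸) ≈ 3.37×10⁶ m/s.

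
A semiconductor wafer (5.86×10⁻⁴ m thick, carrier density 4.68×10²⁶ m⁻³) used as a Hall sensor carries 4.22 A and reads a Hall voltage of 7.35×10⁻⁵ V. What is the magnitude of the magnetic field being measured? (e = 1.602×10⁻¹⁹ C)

B ≈ 0.765 T

From V_H = IB/(n e t), B = V_H n e t / I.
B = (7.35×10⁻⁵)(4.68×10²⁶)(1.602×10⁻¹⁹)(5.86×10⁻⁴)/4.22 ≈ 0.765 T.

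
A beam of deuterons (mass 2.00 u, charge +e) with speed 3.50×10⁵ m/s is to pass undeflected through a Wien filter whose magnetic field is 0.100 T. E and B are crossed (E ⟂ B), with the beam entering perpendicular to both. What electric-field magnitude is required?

E = 3.50×10⁴ V/m

For straight-line motion qE = qvB, so E = vB.
E = 3.50×10⁵ × 0.100 = 3.50×10⁴ V/m.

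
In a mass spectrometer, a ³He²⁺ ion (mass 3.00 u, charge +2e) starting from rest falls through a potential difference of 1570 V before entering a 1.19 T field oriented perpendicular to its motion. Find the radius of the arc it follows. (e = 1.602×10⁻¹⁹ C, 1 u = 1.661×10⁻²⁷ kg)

Acceleration: |q|V = ½mv² ⇒ v = √(2|q|V/m) = √(2·3.204×10⁻¹⁹·1570/4.983×10⁻²⁷) ≈ 4.493×10⁵ m/s.
In the field: r = mv/(|q|B) = (4.983×10⁻²⁷)(4.493×10⁵)/((3.204×10⁻¹⁹)(1.19)) ≈ 5.87×10⁻³ m.

r ≈ 5.87×10⁻³ m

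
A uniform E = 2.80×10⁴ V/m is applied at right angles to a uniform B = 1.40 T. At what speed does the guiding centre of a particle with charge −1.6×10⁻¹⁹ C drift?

In crossed fields the guiding centre drifts at v_d = |E×B|/B² = E/B, independent of charge and mass.
v_d = 2.80×10⁴/1.40 = 2.00×10⁴ m/s.

v_d ≈ 2.00×10⁴ m/s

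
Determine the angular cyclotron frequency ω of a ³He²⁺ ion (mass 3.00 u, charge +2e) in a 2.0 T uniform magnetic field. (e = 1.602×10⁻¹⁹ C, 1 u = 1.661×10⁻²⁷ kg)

ω = |q|B/m.
ω = (3.204×10⁻¹⁹)(2.0)/4.983×10⁻²⁷ ≈ 1.3×10⁸ rad/s.

ω ≈ 1.3×10⁸ rad/s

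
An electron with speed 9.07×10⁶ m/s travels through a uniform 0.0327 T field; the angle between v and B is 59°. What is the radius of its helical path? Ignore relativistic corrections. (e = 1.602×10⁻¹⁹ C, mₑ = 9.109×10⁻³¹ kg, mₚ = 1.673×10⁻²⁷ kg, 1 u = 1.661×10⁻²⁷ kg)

r ≈ 1.35×10⁻³ m

v⊥ = v sinθ = 9.07×10⁶·sin59° ≈ 7.775×10⁶ m/s.
r = m v⊥/(|q|B) = (9.109×10⁻³¹)(7.775×10⁶)/((1.602×10⁻¹⁹)(0.0327)) ≈ 1.35×10⁻³ m.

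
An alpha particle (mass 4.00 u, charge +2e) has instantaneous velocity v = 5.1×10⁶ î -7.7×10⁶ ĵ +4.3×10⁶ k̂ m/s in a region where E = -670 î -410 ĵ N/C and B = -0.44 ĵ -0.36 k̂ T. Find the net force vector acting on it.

F ≈ (1.49×10⁻¹², 5.88×10⁻¹³, -7.19×10⁻¹³) N

v×B = (4.66×10⁶, 1.84×10⁶, -2.24×10⁶) N/C.
E + v×B = (4.66×10⁶, 1.84×10⁶, -2.24×10⁶) N/C.
F = q(E + v×B) = (3.204×10⁻¹⁹ C)·(4.66×10⁶, 1.84×10⁶, -2.24×10⁶) = (1.49×10⁻¹², 5.88×10⁻¹³, -7.19×10⁻¹³) N.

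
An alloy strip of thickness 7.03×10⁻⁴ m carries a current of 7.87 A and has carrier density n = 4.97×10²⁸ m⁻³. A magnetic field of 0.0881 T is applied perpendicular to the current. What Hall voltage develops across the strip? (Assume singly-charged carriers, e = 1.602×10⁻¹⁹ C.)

V_H = IB/(n e t).
V_H = (7.87)(0.0881)/((4.97×10²⁸)(1.602×10⁻¹⁹)(7.03×10⁻⁴)) ≈ 1.24×10⁻⁷ V.

V_H ≈ 1.24×10⁻⁷ V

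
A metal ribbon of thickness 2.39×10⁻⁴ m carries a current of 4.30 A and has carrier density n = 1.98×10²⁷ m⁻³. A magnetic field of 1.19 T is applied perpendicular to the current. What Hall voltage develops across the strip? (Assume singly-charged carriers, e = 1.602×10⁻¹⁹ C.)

V_H ≈ 6.75×10⁻⁵ V

V_H = IB/(n e t).
V_H = (4.30)(1.19)/((1.98×10²⁷)(1.602×10⁻¹⁹)(2.39×10⁻⁴)) ≈ 6.75×10⁻⁵ V.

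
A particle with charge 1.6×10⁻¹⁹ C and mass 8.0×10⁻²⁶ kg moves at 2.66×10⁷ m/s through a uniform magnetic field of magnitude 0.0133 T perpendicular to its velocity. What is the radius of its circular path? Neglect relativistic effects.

r ≈ 1000 m

The magnetic force provides the centripetal force: |q|vB = mv²/r.
r = mv/(|q|B) = (8.0×10⁻²⁶)(2.66×10⁷)/((1.6×10⁻¹⁹)(0.0133)) ≈ 1000 m.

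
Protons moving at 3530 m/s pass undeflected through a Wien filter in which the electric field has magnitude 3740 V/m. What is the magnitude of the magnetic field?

Balance of forces in the selector: qE = qvB ⇒ B = E/v.
B = 3740/3530 = 1.06 T.

B = 1.06 T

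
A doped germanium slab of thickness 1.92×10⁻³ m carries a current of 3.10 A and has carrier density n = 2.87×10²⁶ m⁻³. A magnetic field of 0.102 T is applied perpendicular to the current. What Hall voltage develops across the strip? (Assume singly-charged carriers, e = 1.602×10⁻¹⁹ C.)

V_H = IB/(n e t).
V_H = (3.10)(0.102)/((2.87×10²⁶)(1.602×10⁻¹⁹)(1.92×10⁻³)) ≈ 3.58×10⁻⁶ V.

V_H ≈ 3.58×10⁻⁶ V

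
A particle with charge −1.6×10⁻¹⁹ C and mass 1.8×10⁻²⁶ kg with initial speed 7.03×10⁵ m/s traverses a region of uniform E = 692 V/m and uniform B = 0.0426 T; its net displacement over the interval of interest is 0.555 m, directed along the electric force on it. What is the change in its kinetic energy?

The magnetic force is always ⟂ v and does no work; only the electric force changes KE.
ΔKE = F_E · d = |q|E d = (1.6×10⁻¹⁹)(692)(0.555) ≈ 6.14×10⁻¹⁷ J.

ΔKE ≈ 6.14×10⁻¹⁷ J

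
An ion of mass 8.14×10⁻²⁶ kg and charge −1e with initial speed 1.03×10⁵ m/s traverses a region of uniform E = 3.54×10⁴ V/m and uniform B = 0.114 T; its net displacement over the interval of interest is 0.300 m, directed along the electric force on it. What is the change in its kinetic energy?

ΔKE ≈ 1.70×10⁻¹⁵ J

The magnetic force is always ⟂ v and does no work; only the electric force changes KE.
ΔKE = F_E · d = |q|E d = (1.602×10⁻¹⁹)(3.54×10⁴)(0.300) ≈ 1.70×10⁻¹⁵ J.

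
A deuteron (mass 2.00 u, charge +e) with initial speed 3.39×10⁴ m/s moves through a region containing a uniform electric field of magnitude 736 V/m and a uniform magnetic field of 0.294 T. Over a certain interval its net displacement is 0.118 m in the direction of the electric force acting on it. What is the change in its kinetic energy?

ΔKE ≈ 1.39×10⁻¹⁷ J

The magnetic force is always ⟂ v and does no work; only the electric force changes KE.
ΔKE = F_E · d = |q|E d = (1.602×10⁻¹⁹)(736)(0.118) ≈ 1.39×10⁻¹⁷ J.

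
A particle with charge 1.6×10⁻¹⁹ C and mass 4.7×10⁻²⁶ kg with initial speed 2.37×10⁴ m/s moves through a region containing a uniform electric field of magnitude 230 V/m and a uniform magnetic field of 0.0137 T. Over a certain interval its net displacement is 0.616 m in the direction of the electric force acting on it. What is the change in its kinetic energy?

ΔKE ≈ 2.27×10⁻¹⁷ J

The magnetic force is always ⟂ v and does no work; only the electric force changes KE.
ΔKE = F_E · d = |q|E d = (1.6×10⁻¹⁹)(230)(0.616) ≈ 2.27×10⁻¹⁷ J.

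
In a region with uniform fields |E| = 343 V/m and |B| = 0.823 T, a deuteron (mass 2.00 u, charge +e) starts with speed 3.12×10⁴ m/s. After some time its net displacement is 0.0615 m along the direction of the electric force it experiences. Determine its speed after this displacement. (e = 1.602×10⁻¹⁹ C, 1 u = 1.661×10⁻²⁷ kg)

v_f ≈ 5.48×10⁴ m/s

B does no work; ΔKE = |q|E d.
½mv_f² = ½mv₀² + |q|Ed = ½(3.322×10⁻²⁷)(3.12×10⁴)² + (1.602×10⁻¹⁹)(343)(0.0615) ≈ 1.617×10⁻¹⁸ J + 3.379×10⁻¹⁸ J ≈ 4.996×10⁻¹⁸ J.
v_f = √(2·4.996×10⁻¹⁸/3.322×10⁻²⁷) ≈ 5.48×10⁴ m/s.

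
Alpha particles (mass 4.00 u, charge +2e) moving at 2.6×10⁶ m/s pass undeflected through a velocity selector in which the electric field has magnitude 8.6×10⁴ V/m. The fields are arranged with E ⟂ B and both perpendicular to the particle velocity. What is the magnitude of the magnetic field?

Balance of forces in the selector: qE = qvB ⇒ B = E/v.
B = 8.6×10⁴/2.6×10⁶ = 0.033 T.

B = 0.033 T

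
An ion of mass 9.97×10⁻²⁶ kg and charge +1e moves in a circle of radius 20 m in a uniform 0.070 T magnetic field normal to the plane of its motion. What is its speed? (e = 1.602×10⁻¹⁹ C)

From |q|vB = mv²/r, v = |q|Br/m.
v = (1.602×10⁻¹⁹)(0.070)(20)/9.97×10⁻²⁶ ≈ 2.2×10⁶ m/s.

v ≈ 2.2×10⁶ m/s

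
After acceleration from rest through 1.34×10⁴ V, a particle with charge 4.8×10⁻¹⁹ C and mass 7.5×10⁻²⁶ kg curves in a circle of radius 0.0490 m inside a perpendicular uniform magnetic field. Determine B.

B ≈ 1.32 T

v = √(2|q|V/m) = √(2·4.8×10⁻¹⁹·1.34×10⁴/7.5×10⁻²⁶) ≈ 4.141×10⁵ m/s.
B = mv/(|q|r) = (7.5×10⁻²⁶)(4.141×10⁵)/((4.8×10⁻¹⁹)(0.0490)) ≈ 1.32 T.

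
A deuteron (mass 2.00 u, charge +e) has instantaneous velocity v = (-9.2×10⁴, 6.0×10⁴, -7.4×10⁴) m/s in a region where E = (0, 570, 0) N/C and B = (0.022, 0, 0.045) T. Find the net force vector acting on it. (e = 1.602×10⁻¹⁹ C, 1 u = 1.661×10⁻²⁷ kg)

F ≈ (4.33×10⁻¹⁶, 4.94×10⁻¹⁶, -2.11×10⁻¹⁶) N

v×B = (2700, 2510, -1320) N/C.
E + v×B = (2700, 3080, -1320) N/C.
F = q(E + v×B) = (1.602×10⁻¹⁹ C)·(2700, 3080, -1320) = (4.33×10⁻¹⁶, 4.94×10⁻¹⁶, -2.11×10⁻¹⁶) N.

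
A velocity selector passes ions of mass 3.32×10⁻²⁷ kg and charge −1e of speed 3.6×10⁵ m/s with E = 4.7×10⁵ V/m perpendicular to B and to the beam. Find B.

Balance of forces in the selector: qE = qvB ⇒ B = E/v.
B = 4.7×10⁵/3.6×10⁵ = 1.3 T.

B = 1.3 T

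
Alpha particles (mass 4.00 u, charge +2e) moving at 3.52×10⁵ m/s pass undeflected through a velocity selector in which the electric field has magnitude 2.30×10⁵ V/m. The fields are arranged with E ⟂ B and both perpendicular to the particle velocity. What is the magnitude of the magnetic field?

Balance of forces in the selector: qE = qvB ⇒ B = E/v.
B = 2.30×10⁵/3.52×10⁵ = 0.653 T.

B = 0.653 T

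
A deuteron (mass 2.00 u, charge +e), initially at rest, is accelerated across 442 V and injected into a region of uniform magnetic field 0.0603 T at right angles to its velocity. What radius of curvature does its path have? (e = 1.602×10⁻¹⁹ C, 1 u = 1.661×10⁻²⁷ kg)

r ≈ 0.0710 m

Acceleration: |q|V = ½mv² ⇒ v = √(2|q|V/m) = √(2·1.602×10⁻¹⁹·442/3.322×10⁻²⁷) ≈ 2.065×10⁵ m/s.
In the field: r = mv/(|q|B) = (3.322×10⁻²⁷)(2.065×10⁵)/((1.602×10⁻¹⁹)(0.0603)) ≈ 0.0710 m.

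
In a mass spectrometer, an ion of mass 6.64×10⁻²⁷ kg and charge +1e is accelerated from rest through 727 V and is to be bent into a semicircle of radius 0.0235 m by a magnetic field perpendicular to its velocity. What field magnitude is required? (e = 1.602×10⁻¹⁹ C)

B ≈ 0.330 T

v = √(2|q|V/m) = √(2·1.602×10⁻¹⁹·727/6.64×10⁻²⁷) ≈ 1.873×10⁵ m/s.
B = mv/(|q|r) = (6.64×10⁻²⁷)(1.873×10⁵)/((1.602×10⁻¹⁹)(0.0235)) ≈ 0.330 T.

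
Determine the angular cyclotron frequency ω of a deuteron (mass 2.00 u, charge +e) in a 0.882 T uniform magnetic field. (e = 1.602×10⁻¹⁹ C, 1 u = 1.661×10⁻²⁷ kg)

ω ≈ 4.25×10⁷ rad/s

ω = |q|B/m.
ω = (1.602×10⁻¹⁹)(0.882)/3.322×10⁻²⁷ ≈ 4.25×10⁷ rad/s.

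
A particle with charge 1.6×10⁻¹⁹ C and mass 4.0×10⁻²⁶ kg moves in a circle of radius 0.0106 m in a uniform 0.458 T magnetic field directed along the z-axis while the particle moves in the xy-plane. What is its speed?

From |q|vB = mv²/r, v = |q|Br/m.
v = (1.6×10⁻¹⁹)(0.458)(0.0106)/4.0×10⁻²⁶ ≈ 1.94×10⁴ m/s.

v ≈ 1.94×10⁴ m/s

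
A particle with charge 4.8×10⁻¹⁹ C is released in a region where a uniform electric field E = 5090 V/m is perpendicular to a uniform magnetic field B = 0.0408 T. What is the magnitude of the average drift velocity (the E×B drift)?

v_d ≈ 1.25×10⁵ m/s

In crossed fields the guiding centre drifts at v_d = |E×B|/B² = E/B, independent of charge and mass.
v_d = 5090/0.0408 = 1.25×10⁵ m/s.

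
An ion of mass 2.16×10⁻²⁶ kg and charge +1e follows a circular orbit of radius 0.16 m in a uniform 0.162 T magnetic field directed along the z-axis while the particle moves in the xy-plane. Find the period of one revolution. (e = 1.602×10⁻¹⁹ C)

T ≈ 5.23×10⁻⁶ s

The cyclotron period depends only on m, q, B: T = 2πm/(|q|B).
T = 2π(2.16×10⁻²⁶)/((1.602×10⁻¹⁹)(0.162)) ≈ 5.23×10⁻⁶ s.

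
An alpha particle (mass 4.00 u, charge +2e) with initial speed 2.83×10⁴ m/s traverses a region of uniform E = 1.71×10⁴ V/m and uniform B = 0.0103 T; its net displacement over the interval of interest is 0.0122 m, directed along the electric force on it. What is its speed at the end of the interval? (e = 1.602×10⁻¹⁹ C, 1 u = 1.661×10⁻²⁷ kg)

v_f ≈ 1.45×10⁵ m/s

B does no work; ΔKE = |q|E d.
½mv_f² = ½mv₀² + |q|Ed = ½(6.644×10⁻²⁷)(2.83×10⁴)² + (3.204×10⁻¹⁹)(1.71×10⁴)(0.0122) ≈ 2.661×10⁻¹⁸ J + 6.684×10⁻¹⁷ J ≈ 6.950×10⁻¹⁷ J.
v_f = √(2·6.950×10⁻¹⁷/6.644×10⁻²⁷) ≈ 1.45×10⁵ m/s.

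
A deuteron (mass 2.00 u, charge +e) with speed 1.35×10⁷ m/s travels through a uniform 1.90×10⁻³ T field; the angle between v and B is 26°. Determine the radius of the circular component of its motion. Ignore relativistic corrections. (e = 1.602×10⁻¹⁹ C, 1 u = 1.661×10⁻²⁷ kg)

v⊥ = v sinθ = 1.35×10⁷·sin26° ≈ 5.918×10⁶ m/s.
r = m v⊥/(|q|B) = (3.322×10⁻²⁷)(5.918×10⁶)/((1.602×10⁻¹⁹)(1.90×10⁻³)) ≈ 64.6 m.

r ≈ 64.6 m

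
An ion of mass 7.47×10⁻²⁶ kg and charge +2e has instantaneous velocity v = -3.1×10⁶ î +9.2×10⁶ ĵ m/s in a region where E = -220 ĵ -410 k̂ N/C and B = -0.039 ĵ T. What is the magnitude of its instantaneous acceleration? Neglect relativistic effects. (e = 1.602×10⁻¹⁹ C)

|a| ≈ 5.17×10¹¹ m/s²

v×B = (0, 0, 1.21×10⁵) N/C.
E + v×B = (0, -220, 1.20×10⁵) N/C.
F = q(E + v×B) = (3.204×10⁻¹⁹ C)·(0, -220, 1.20×10⁵) = (0, -7.05×10⁻¹⁷, 3.86×10⁻¹⁴) N.
|a| = |F|/m = 3.861×10⁻¹⁴/7.47×10⁻²⁶ ≈ 5.17×10¹¹ m/s².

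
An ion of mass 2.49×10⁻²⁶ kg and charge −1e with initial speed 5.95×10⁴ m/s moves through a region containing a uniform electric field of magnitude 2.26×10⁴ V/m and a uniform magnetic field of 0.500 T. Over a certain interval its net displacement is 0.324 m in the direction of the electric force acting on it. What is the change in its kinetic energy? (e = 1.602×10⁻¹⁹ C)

The magnetic force is always ⟂ v and does no work; only the electric force changes KE.
ΔKE = F_E · d = |q|E d = (1.602×10⁻¹⁹)(2.26×10⁴)(0.324) ≈ 1.17×10⁻¹⁵ J.

ΔKE ≈ 1.17×10⁻¹⁵ J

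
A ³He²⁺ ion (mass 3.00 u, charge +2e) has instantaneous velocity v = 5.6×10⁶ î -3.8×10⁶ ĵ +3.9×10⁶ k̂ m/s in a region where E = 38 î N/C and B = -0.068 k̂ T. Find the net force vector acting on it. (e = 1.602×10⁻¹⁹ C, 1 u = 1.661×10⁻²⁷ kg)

F ≈ (8.28×10⁻¹⁴, 1.22×10⁻¹³, 0) N

v×B = (2.58×10⁵, 3.81×10⁵, 0) N/C.
E + v×B = (2.58×10⁵, 3.81×10⁵, 0) N/C.
F = q(E + v×B) = (3.204×10⁻¹⁹ C)·(2.58×10⁵, 3.81×10⁵, 0) = (8.28×10⁻¹⁴, 1.22×10⁻¹³, 0) N.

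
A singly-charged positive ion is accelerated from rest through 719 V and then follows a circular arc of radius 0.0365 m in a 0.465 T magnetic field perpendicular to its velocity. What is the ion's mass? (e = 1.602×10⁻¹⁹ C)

m ≈ 3.21×10⁻²⁶ kg

Combine |q|V = ½mv² and r = mv/(|q|B): eliminate v to get m = qB²r²/(2V).
m = (1.602×10⁻¹⁹)(0.465)²(0.0365)²/(2·719) ≈ 3.21×10⁻²⁶ kg.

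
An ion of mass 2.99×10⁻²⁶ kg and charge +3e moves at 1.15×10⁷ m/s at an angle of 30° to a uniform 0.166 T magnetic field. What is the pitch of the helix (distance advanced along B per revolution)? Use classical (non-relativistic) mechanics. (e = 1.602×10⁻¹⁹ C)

v∥ = v cosθ = 1.15×10⁷·cos30° ≈ 9.959×10⁶ m/s.
T = 2πm/(|q|B) = 2π(2.99×10⁻²⁶)/((4.806×10⁻¹⁹)(0.166)) ≈ 2.355×10⁻⁶ s.
pitch = v∥ T = (9.959×10⁶)(2.355×10⁻⁶) ≈ 23.5 m.

p ≈ 23.5 m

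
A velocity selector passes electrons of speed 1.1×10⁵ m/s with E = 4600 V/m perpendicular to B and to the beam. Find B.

B = 0.042 T

Balance of forces in the selector: qE = qvB ⇒ B = E/v.
B = 4600/1.1×10⁵ = 0.042 T.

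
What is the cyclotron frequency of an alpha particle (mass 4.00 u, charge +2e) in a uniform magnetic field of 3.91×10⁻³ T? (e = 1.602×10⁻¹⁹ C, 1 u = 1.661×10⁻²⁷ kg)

f ≈ 3.00×10⁴ Hz

f = |q|B/(2πm).
f = (3.204×10⁻¹⁹)(3.91×10⁻³)/(2π·6.644×10⁻²⁷) ≈ 3.00×10⁴ Hz.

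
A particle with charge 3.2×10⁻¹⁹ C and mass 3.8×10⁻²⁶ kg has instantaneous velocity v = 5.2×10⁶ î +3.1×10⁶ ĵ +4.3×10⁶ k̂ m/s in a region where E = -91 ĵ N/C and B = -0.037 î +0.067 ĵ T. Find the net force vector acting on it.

F ≈ (-9.22×10⁻¹⁴, -5.09×10⁻¹⁴, 1.48×10⁻¹³) N

v×B = (-2.88×10⁵, -1.59×10⁵, 4.63×10⁵) N/C.
E + v×B = (-2.88×10⁵, -1.59×10⁵, 4.63×10⁵) N/C.
F = q(E + v×B) = (3.2×10⁻¹⁹ C)·(-2.88×10⁵, -1.59×10⁵, 4.63×10⁵) = (-9.22×10⁻¹⁴, -5.09×10⁻¹⁴, 1.48×10⁻¹³) N.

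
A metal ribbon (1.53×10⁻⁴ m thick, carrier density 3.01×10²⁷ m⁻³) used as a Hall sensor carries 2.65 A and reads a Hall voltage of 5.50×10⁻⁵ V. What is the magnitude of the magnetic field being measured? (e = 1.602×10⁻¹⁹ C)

From V_H = IB/(n e t), B = V_H n e t / I.
B = (5.50×10⁻⁵)(3.01×10²⁷)(1.602×10⁻¹⁹)(1.53×10⁻⁴)/2.65 ≈ 1.53 T.

B ≈ 1.53 T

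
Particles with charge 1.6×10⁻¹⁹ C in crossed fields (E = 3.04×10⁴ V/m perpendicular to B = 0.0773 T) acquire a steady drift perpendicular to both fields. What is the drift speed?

v_d ≈ 3.93×10⁵ m/s

The steady drift has the magnetic force balancing the electric force, so v_d = E/B.
v_d = 3.04×10⁴/0.0773 = 3.93×10⁵ m/s.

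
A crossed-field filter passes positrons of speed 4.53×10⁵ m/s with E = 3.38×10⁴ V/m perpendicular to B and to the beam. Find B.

Balance of forces in the selector: qE = qvB ⇒ B = E/v.
B = 3.38×10⁴/4.53×10⁵ = 0.0746 T.

B = 0.0746 T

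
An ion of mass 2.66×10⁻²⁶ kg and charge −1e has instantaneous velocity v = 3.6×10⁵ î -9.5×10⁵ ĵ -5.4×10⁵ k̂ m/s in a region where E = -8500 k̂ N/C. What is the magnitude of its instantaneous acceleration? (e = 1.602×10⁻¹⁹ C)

Only an electric field acts, so F = qE = (−1.602×10⁻¹⁹ C)·(0, 0, -8500) = (0, 0, 1.36×10⁻¹⁵) N.
|a| = |F|/m = 1.362×10⁻¹⁵/2.66×10⁻²⁶ ≈ 5.12×10¹⁰ m/s².

|a| ≈ 5.12×10¹⁰ m/s²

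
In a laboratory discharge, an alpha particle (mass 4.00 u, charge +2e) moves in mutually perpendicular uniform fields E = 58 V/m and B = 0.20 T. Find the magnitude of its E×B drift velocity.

v_d ≈ 290 m/s

The E×B drift speed is v_d = E/B.
v_d = 58/0.20 = 290 m/s.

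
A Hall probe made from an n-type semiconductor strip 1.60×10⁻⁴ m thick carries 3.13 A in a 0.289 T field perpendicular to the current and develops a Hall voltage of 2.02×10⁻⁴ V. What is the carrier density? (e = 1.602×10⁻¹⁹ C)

n ≈ 1.75×10²⁶ m⁻³

From V_H = IB/(n e t), n = IB/(V_H e t).
n = (3.13)(0.289)/((2.02×10⁻⁴)(1.602×10⁻¹⁹)(1.60×10⁻⁴)) ≈ 1.75×10²⁶ m⁻³.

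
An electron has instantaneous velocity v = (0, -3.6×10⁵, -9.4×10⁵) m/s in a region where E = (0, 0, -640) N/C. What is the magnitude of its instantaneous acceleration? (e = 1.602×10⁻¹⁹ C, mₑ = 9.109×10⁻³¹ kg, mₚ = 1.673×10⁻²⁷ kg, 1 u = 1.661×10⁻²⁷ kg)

Only an electric field acts, so F = qE = (−1.602×10⁻¹⁹ C)·(0, 0, -640) = (0, 0, 1.03×10⁻¹⁶) N.
|a| = |F|/m = 1.025×10⁻¹⁶/9.109×10⁻³¹ ≈ 1.13×10¹⁴ m/s².

|a| ≈ 1.13×10¹⁴ m/s²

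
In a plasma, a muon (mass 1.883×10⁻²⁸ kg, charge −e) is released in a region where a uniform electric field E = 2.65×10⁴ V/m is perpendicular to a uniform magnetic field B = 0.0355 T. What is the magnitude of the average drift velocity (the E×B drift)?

The steady drift has the magnetic force balancing the electric force, so v_d = E/B.
v_d = 2.65×10⁴/0.0355 = 7.46×10⁵ m/s.

v_d ≈ 7.46×10⁵ m/s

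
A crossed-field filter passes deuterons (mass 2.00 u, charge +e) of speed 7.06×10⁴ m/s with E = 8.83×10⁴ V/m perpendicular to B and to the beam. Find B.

Balance of forces in the selector: qE = qvB ⇒ B = E/v.
B = 8.83×10⁴/7.06×10⁴ = 1.25 T.

B = 1.25 T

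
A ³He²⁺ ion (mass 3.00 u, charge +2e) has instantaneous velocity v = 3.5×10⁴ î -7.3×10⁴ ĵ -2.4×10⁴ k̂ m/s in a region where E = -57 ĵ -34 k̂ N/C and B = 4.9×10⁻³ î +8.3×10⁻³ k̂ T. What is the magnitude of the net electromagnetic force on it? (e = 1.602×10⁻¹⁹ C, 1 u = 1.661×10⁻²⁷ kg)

|F| ≈ 2.66×10⁻¹⁶ N

v×B = (-606, -408, 358) N/C.
E + v×B = (-606, -465, 324) N/C.
F = q(E + v×B) = (3.204×10⁻¹⁹ C)·(-606, -465, 324) = (-1.94×10⁻¹⁶, -1.49×10⁻¹⁶, 1.04×10⁻¹⁶) N.
|F| = 2.66×10⁻¹⁶ N.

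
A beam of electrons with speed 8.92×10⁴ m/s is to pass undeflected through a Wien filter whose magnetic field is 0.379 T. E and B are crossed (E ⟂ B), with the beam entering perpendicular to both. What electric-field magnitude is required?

E = 3.38×10⁴ V/m

For straight-line motion qE = qvB, so E = vB.
E = 8.92×10⁴ × 0.379 = 3.38×10⁴ V/m.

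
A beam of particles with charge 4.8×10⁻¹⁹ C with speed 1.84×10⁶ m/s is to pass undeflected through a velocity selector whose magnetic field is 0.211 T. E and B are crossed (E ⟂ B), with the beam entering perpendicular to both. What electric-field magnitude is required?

For straight-line motion qE = qvB, so E = vB.
E = 1.84×10⁶ × 0.211 = 3.88×10⁵ V/m.

E = 3.88×10⁵ V/m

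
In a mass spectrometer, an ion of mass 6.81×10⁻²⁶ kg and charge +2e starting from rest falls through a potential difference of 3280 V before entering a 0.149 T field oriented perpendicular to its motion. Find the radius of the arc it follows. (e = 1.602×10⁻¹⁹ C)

r ≈ 0.251 m

Acceleration: |q|V = ½mv² ⇒ v = √(2|q|V/m) = √(2·3.204×10⁻¹⁹·3280/6.81×10⁻²⁶) ≈ 1.757×10⁵ m/s.
In the field: r = mv/(|q|B) = (6.81×10⁻²⁶)(1.757×10⁵)/((3.204×10⁻¹⁹)(0.149)) ≈ 0.251 m.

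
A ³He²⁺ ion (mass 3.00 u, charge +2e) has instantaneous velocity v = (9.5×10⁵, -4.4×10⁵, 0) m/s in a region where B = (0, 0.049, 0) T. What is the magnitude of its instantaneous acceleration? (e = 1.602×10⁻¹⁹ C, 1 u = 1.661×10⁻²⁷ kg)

v×B = (0, 0, 4.66×10⁴) N/C.
F = q v×B = (3.204×10⁻¹⁹ C)·(0, 0, 4.66×10⁴) = (0, 0, 1.49×10⁻¹⁴) N.
|a| = |F|/m = 1.491×10⁻¹⁴/4.983×10⁻²⁷ ≈ 2.99×10¹² m/s².

|a| ≈ 2.99×10¹² m/s²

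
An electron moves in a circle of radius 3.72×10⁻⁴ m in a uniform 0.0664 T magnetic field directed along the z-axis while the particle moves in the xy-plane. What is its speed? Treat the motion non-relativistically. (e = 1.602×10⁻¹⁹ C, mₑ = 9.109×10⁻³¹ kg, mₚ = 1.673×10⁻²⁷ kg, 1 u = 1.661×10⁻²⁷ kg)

v ≈ 4.34×10⁶ m/s

From |q|vB = mv²/r, v = |q|Br/m.
v = (1.602×10⁻¹⁹)(0.0664)(3.72×10⁻⁴)/9.109×10⁻³¹ ≈ 4.34×10⁶ m/s.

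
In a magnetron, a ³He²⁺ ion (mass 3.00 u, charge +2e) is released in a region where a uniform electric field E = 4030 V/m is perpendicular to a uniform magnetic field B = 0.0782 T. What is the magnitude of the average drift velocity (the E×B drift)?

In crossed fields the guiding centre drifts at v_d = |E×B|/B² = E/B, independent of charge and mass.
v_d = 4030/0.0782 = 5.15×10⁴ m/s.

v_d ≈ 5.15×10⁴ m/s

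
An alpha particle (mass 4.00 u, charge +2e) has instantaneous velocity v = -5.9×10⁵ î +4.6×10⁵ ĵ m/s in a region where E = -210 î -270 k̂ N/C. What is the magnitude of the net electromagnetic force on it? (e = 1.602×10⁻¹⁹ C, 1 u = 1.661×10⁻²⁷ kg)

Only an electric field acts, so F = qE = (3.204×10⁻¹⁹ C)·(-210, 0, -270) = (-6.73×10⁻¹⁷, 0, -8.65×10⁻¹⁷) N.
|F| = 1.10×10⁻¹⁶ N.

|F| ≈ 1.10×10⁻¹⁶ N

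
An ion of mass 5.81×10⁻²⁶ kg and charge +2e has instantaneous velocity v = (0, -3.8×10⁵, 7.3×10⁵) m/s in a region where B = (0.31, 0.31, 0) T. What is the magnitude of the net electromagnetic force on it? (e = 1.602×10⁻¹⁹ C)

|F| ≈ 1.09×10⁻¹³ N

v×B = (-2.26×10⁵, 2.26×10⁵, 1.18×10⁵) N/C.
F = q v×B = (3.204×10⁻¹⁹ C)·(-2.26×10⁵, 2.26×10⁵, 1.18×10⁵) = (-7.25×10⁻¹⁴, 7.25×10⁻¹⁴, 3.77×10⁻¹⁴) N.
|F| = 1.09×10⁻¹³ N.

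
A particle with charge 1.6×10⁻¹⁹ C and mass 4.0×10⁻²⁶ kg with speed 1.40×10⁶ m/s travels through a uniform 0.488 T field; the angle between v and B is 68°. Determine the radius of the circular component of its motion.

v⊥ = v sinθ = 1.40×10⁶·sin68° ≈ 1.298×10⁶ m/s.
r = m v⊥/(|q|B) = (4.0×10⁻²⁶)(1.298×10⁶)/((1.6×10⁻¹⁹)(0.488)) ≈ 0.665 m.

r ≈ 0.665 m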